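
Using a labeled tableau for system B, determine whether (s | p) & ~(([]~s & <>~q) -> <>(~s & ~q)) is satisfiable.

1. (s | p) & ~(([]~s & <>~q) -> <>(~s & ~q)), u
2. s | p, u
3. ~(([]~s & <>~q) -> <>(~s & ~q)), u
4. []~s & <>~q, u
5. ~<>(~s & ~q), u
6. []~s, u
7. <>~q, u
8. ~(~s & ~q), u
9. ~s, u
10. p, u
11. q, u
12. ~q, v
13. ~(~s & ~q), v
14. ~s, v
15. q, v
Accessibility: uRu, uRv, vRu, vRv
Branch closes: q and ~q both at v.
Every branch closes; the branch above is one of them.

No, unsatisfiable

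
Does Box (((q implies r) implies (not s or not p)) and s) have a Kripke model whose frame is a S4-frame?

1. Box (((q implies r) implies (not s or not p)) and s), u
2. ((q implies r) implies (not s or not p)) and s, u   [Box-rule on 1 via uRu]
3. (q implies r) implies (not s or not p), u   [and-rule on 2]
4. s, u   [and-rule on 2]
5. not s or not p, u   [implies-rule on 3 (branches; this branch)]
6. not p, u   [or-rule on 5 (branches; this branch)]
Accessibility: uRu

Satisfiable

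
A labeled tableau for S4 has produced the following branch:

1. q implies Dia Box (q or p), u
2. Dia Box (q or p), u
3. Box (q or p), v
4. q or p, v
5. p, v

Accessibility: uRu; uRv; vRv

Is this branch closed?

No world carries both an atom and its negation.

No, open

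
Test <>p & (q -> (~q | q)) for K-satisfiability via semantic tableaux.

1. <>p & (q -> (~q | q)), 0
2. <>p, 0
3. q -> (~q | q), 0
4. ~q | q, 0
5. q, 0
6. p, 1
Accessibility: 0R1

Satisfiable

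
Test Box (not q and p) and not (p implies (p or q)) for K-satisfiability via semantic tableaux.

Unsatisfiable

1. Box (not q and p) and not (p implies (p or q)), w0
2. Box (not q and p), w0   [and-rule on 1]
3. not (p implies (p or q)), w0   [and-rule on 1]
4. p, w0   [neg-implies-rule on 3]
5. not (p or q), w0   [neg-implies-rule on 3]
6. not p, w0   [neg-or-rule on 5]
7. not q, w0   [neg-or-rule on 5]
Branch closes: p and not p both at w0.
(One branch shown.) All branches close.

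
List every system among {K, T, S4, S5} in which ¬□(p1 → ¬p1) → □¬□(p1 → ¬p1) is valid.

S5-tableau for the negation ¬(¬□(p1 → ¬p1) → □¬□(p1 → ¬p1)):
1. ¬(¬□(p1 → ¬p1) → □¬□(p1 → ¬p1)), 0
2. ¬□(p1 → ¬p1), 0
3. ¬□¬□(p1 → ¬p1), 0
4. ¬(p1 → ¬p1), 1
5. p1, 1
6. □(p1 → ¬p1), 2
7. p1 → ¬p1, 0
8. p1 → ¬p1, 1
9. p1 → ¬p1, 2
10. ¬p1, 0
11. ¬p1, 1
Accessibility: 0R0, 0R1, 0R2, 1R0, 1R1, 1R2, 2R0, 2R1, 2R2
Branch closes: p1 and ¬p1 both at 1.
Every branch closes (one shown): valid in S5.
S4-tableau for the negation ¬(¬□(p1 → ¬p1) → □¬□(p1 → ¬p1)):
1. ¬(¬□(p1 → ¬p1) → □¬□(p1 → ¬p1)), 0
2. ¬□(p1 → ¬p1), 0
3. ¬□¬□(p1 → ¬p1), 0
4. ¬(p1 → ¬p1), 1
5. p1, 1
6. □(p1 → ¬p1), 2
7. p1 → ¬p1, 2
8. ¬p1, 2
Accessibility: 0R0, 0R1, 0R2, 1R1, 2R2
Complete open branch: countermodel on an S4-frame, so not valid in S4, nor in K, T (the same frame is also a K-frame and a T-frame).

S5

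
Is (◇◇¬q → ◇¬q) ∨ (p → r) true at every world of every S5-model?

Valid in S5

Tableau for the negation ¬((◇◇¬q → ◇¬q) ∨ (p → r)):
1. ¬((◇◇¬q → ◇¬q) ∨ (p → r)), 0
2. ¬(◇◇¬q → ◇¬q), 0
3. ¬(p → r), 0
4. ◇◇¬q, 0
5. ¬◇¬q, 0
6. p, 0
7. ¬r, 0
8. q, 0
9. ◇¬q, 1
10. q, 1
11. ¬q, 2
12. q, 2
Accessibility: 0R0, 0R1, 0R2, 1R0, 1R1, 1R2, 2R0, 2R1, 2R2
Branch closes: q and ¬q both at 2.
All branches of the negation close; one closing branch shown above.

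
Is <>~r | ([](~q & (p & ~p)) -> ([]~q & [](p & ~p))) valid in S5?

Valid

Tableau for the negation ~(<>~r | ([](~q & (p & ~p)) -> ([]~q & [](p & ~p)))):
1. ~(<>~r | ([](~q & (p & ~p)) -> ([]~q & [](p & ~p)))), 0
2. ~<>~r, 0
3. ~([](~q & (p & ~p)) -> ([]~q & [](p & ~p))), 0
4. [](~q & (p & ~p)), 0
5. ~([]~q & [](p & ~p)), 0
6. r, 0
7. ~q & (p & ~p), 0
8. ~q, 0
9. p & ~p, 0
10. p, 0
11. ~p, 0
Accessibility: 0R0
Branch closes: p and ~p both at 0.
All branches of the negation close; one closing branch shown above.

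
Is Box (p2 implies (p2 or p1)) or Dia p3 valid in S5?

Yes, valid

Tableau for the negation not (Box (p2 implies (p2 or p1)) or Dia p3):
1. not (Box (p2 implies (p2 or p1)) or Dia p3), w0
2. not Box (p2 implies (p2 or p1)), w0   [neg-or-rule on 1]
3. not Dia p3, w0   [neg-or-rule on 1]
4. not p3, w0   [neg-Dia-rule on 3 via w0Rw0]
5. not (p2 implies (p2 or p1)), w1   [neg-Box-rule on 2: fresh world w1, w0Rw1]
6. p2, w1   [neg-implies-rule on 5]
7. not (p2 or p1), w1   [neg-implies-rule on 5]
8. not p2, w1   [neg-or-rule on 7]
9. not p1, w1   [neg-or-rule on 7]
Accessibility: w0Rw0, w0Rw1, w1Rw0, w1Rw1
Branch closes: p2 and not p2 both at w1.
All branches of the negation close; one closing branch shown above.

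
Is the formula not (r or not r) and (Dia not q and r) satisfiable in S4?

No, unsatisfiable

1. not (r or not r) and (Dia not q and r), 0
2. not (r or not r), 0   [and-rule on 1]
3. Dia not q and r, 0   [and-rule on 1]
4. not r, 0   [neg-or-rule on 2]
5. r, 0   [neg-or-rule on 2]
Accessibility: 0R0
Branch closes: r and not r both at 0.
All branches of the tableau close; one closing branch shown above.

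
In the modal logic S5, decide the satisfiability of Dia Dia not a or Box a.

1. Dia Dia not a or Box a, 0
2. Box a, 0
3. a, 0
Accessibility: 0R0

Yes, satisfiable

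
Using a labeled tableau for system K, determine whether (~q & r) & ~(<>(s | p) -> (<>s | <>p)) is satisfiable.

1. (~q & r) & ~(<>(s | p) -> (<>s | <>p)), w0
2. ~q & r, w0   [&-rule on 1]
3. ~(<>(s | p) -> (<>s | <>p)), w0   [&-rule on 1]
4. ~q, w0   [&-rule on 2]
5. r, w0   [&-rule on 2]
6. <>(s | p), w0   [~->-rule on 3]
7. ~(<>s | <>p), w0   [~->-rule on 3]
8. ~<>s, w0   [~|-rule on 7]
9. ~<>p, w0   [~|-rule on 7]
10. s | p, w1   [<>-rule on 6: fresh world w1, w0Rw1]
11. ~s, w1   [~<>-rule on 8 via w0Rw1]
12. ~p, w1   [~<>-rule on 9 via w0Rw1]
13. p, w1   [|-rule on 10 (branches; this branch)]
Accessibility: w0Rw1
Branch closes: p and ~p both at w1.
Every branch closes; the branch above is one of them.

Unsatisfiable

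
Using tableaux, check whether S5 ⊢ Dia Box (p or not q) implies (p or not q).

Valid

Tableau for the negation not (Dia Box (p or not q) implies (p or not q)):
1. not (Dia Box (p or not q) implies (p or not q)), w0
2. Dia Box (p or not q), w0   [neg-implies-rule on 1]
3. not (p or not q), w0   [neg-implies-rule on 1]
4. not p, w0   [neg-or-rule on 3]
5. q, w0   [neg-or-rule on 3]
6. Box (p or not q), w1   [Dia-rule on 2: fresh world w1, w0Rw1]
7. p or not q, w0   [Box-rule on 6 via w1Rw0]
8. p or not q, w1   [Box-rule on 6 via w1Rw1]
9. not q, w0   [or-rule on 7 (branches; this branch)]
Accessibility: w0Rw0, w0Rw1, w1Rw0, w1Rw1
Branch closes: q and not q both at w0.
Every branch of the negation's tableau closes; the branch above is one of them.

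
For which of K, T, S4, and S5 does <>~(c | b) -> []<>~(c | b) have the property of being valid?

S4-tableau for the negation ~(<>~(c | b) -> []<>~(c | b)):
1. ~(<>~(c | b) -> []<>~(c | b)), 0
2. <>~(c | b), 0
3. ~[]<>~(c | b), 0
4. ~(c | b), 1
5. ~c, 1
6. ~b, 1
7. ~<>~(c | b), 2
8. c | b, 2
9. b, 2
Accessibility: 0R0, 0R1, 0R2, 1R1, 2R2
Complete open branch: countermodel on an S4-frame, so not valid in S4, nor in K, T (the same frame is also a K-frame and a T-frame).
S5-tableau for the negation ~(<>~(c | b) -> []<>~(c | b)):
1. ~(<>~(c | b) -> []<>~(c | b)), 0
2. <>~(c | b), 0
3. ~[]<>~(c | b), 0
4. ~(c | b), 1
5. ~c, 1
6. ~b, 1
7. ~<>~(c | b), 2
8. c | b, 0
9. c | b, 1
10. c | b, 2
11. b, 0
12. b, 1
Accessibility: 0R0, 0R1, 0R2, 1R0, 1R1, 1R2, 2R0, 2R1, 2R2
Branch closes: b and ~b both at 1.
Every branch closes (one shown): valid in S5.

S5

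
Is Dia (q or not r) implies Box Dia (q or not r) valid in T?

Not valid

Tableau for the negation not (Dia (q or not r) implies Box Dia (q or not r)):
1. not (Dia (q or not r) implies Box Dia (q or not r)), 0
2. Dia (q or not r), 0
3. not Box Dia (q or not r), 0
4. q or not r, 1
5. not r, 1
6. not Dia (q or not r), 2
7. not (q or not r), 2
8. not q, 2
9. r, 2
Accessibility: 0R0, 0R1, 0R2, 1R1, 2R2
The negation has an open branch (countermodel exists).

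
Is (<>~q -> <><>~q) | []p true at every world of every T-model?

Tableau for the negation ~((<>~q -> <><>~q) | []p):
1. ~((<>~q -> <><>~q) | []p), 0
2. ~(<>~q -> <><>~q), 0   [~|-rule on 1]
3. ~[]p, 0   [~|-rule on 1]
4. <>~q, 0   [~->-rule on 2]
5. ~<><>~q, 0   [~->-rule on 2]
6. ~<>~q, 0   [~<>-rule on 5 via 0R0]
7. q, 0   [~<>-rule on 6 via 0R0]
8. ~p, 1   [~[]-rule on 3: fresh world 1, 0R1]
9. ~<>~q, 1   [~<>-rule on 5 via 0R1]
10. q, 1   [~<>-rule on 6 via 0R1]
11. ~q, 2   [<>-rule on 4: fresh world 2, 0R2]
12. ~<>~q, 2   [~<>-rule on 5 via 0R2]
13. q, 2   [~<>-rule on 6 via 0R2]
Accessibility: 0R0, 0R1, 0R2, 1R1, 2R2
Branch closes: q and ~q both at 2.
All branches of the negation close; one closing branch shown above.

Valid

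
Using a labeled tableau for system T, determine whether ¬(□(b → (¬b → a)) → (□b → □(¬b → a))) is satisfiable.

Unsatisfiable (every branch closes)

1. ¬(□(b → (¬b → a)) → (□b → □(¬b → a))), 0
2. □(b → (¬b → a)), 0
3. ¬(□b → □(¬b → a)), 0
4. □b, 0
5. ¬□(¬b → a), 0
6. b → (¬b → a), 0
7. b, 0
8. ¬b → a, 0
9. a, 0
10. ¬(¬b → a), 1
11. ¬b, 1
12. ¬a, 1
13. b → (¬b → a), 1
14. b, 1
Accessibility: 0R0, 0R1, 1R1
Branch closes: b and ¬b both at 1.
All branches of the tableau close; one closing branch shown above.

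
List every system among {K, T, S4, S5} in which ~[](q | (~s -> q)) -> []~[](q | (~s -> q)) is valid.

S5

S4-tableau for the negation ~(~[](q | (~s -> q)) -> []~[](q | (~s -> q))):
1. ~(~[](q | (~s -> q)) -> []~[](q | (~s -> q))), u
2. ~[](q | (~s -> q)), u
3. ~[]~[](q | (~s -> q)), u
4. ~(q | (~s -> q)), v
5. ~q, v
6. ~(~s -> q), v
7. ~s, v
8. [](q | (~s -> q)), w
9. q | (~s -> q), w
10. ~s -> q, w
11. q, w
Accessibility: uRu, uRv, uRw, vRv, wRw
Complete open branch: countermodel on an S4-frame, so not valid in S4, nor in K, T (the same frame is also a K-frame and a T-frame).
S5-tableau for the negation ~(~[](q | (~s -> q)) -> []~[](q | (~s -> q))):
1. ~(~[](q | (~s -> q)) -> []~[](q | (~s -> q))), u
2. ~[](q | (~s -> q)), u
3. ~[]~[](q | (~s -> q)), u
4. ~(q | (~s -> q)), v
5. ~q, v
6. ~(~s -> q), v
7. ~s, v
8. [](q | (~s -> q)), w
9. q | (~s -> q), u
10. q | (~s -> q), v
11. q | (~s -> q), w
12. ~s -> q, u
13. ~s -> q, v
14. ~s -> q, w
15. q, u
16. q, v
Accessibility: uRu, uRv, uRw, vRu, vRv, vRw, wRu, wRv, wRw
Branch closes: q and ~q both at v.
Every branch closes (one shown): valid in S5.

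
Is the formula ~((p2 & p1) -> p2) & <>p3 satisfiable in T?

1. ~((p2 & p1) -> p2) & <>p3, 0
2. ~((p2 & p1) -> p2), 0
3. <>p3, 0
4. p2 & p1, 0
5. ~p2, 0
6. p2, 0
7. p1, 0
Accessibility: 0R0
Branch closes: p2 and ~p2 both at 0.
(One branch shown.) All branches close.

No, unsatisfiable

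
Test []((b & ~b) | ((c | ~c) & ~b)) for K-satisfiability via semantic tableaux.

1. []((b & ~b) | ((c | ~c) & ~b)), w0

Satisfiable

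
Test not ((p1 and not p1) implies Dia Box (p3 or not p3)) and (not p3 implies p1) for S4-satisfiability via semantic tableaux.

No, unsatisfiable

1. not ((p1 and not p1) implies Dia Box (p3 or not p3)) and (not p3 implies p1), u
2. not ((p1 and not p1) implies Dia Box (p3 or not p3)), u
3. not p3 implies p1, u
4. p1 and not p1, u
5. not Dia Box (p3 or not p3), u
6. p1, u
7. not p1, u
Accessibility: uRu
Branch closes: p1 and not p1 both at u.
All branches of the tableau close; one closing branch shown above.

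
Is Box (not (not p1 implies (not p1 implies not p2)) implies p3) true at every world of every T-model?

Not valid

Tableau for the negation not Box (not (not p1 implies (not p1 implies not p2)) implies p3):
1. not Box (not (not p1 implies (not p1 implies not p2)) implies p3), w0
2. not (not (not p1 implies (not p1 implies not p2)) implies p3), w1   [neg-Box-rule on 1: fresh world w1, w0Rw1]
3. not (not p1 implies (not p1 implies not p2)), w1   [neg-implies-rule on 2]
4. not p3, w1   [neg-implies-rule on 2]
5. not p1, w1   [neg-implies-rule on 3]
6. not (not p1 implies not p2), w1   [neg-implies-rule on 3]
7. p2, w1   [neg-implies-rule on 6]
Accessibility: w0Rw0, w0Rw1, w1Rw1
The negation has an open branch (countermodel exists).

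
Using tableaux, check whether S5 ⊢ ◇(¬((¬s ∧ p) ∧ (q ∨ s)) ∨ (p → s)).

Not valid

Tableau for the negation ¬◇(¬((¬s ∧ p) ∧ (q ∨ s)) ∨ (p → s)):
1. ¬◇(¬((¬s ∧ p) ∧ (q ∨ s)) ∨ (p → s)), u
2. ¬(¬((¬s ∧ p) ∧ (q ∨ s)) ∨ (p → s)), u   [¬◇-rule on 1 via uRu]
3. (¬s ∧ p) ∧ (q ∨ s), u   [¬∨-rule on 2]
4. ¬(p → s), u   [¬∨-rule on 2]
5. ¬s ∧ p, u   [∧-rule on 3]
6. q ∨ s, u   [∧-rule on 3]
7. p, u   [¬→-rule on 4]
8. ¬s, u   [¬→-rule on 4]
9. q, u   [∨-rule on 6 (branches; this branch)]
Accessibility: uRu
The negation has an open branch (countermodel exists).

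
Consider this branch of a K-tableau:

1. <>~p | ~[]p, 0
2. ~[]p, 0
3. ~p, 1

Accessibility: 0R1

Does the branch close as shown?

No, open

No atom appears with both signs at the same world.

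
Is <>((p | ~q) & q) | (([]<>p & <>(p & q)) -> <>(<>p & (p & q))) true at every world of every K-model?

Tableau for the negation ~(<>((p | ~q) & q) | (([]<>p & <>(p & q)) -> <>(<>p & (p & q)))):
1. ~(<>((p | ~q) & q) | (([]<>p & <>(p & q)) -> <>(<>p & (p & q)))), u
2. ~<>((p | ~q) & q), u
3. ~(([]<>p & <>(p & q)) -> <>(<>p & (p & q))), u
4. []<>p & <>(p & q), u
5. ~<>(<>p & (p & q)), u
6. []<>p, u
7. <>(p & q), u
8. p & q, v
9. p, v
10. q, v
11. ~((p | ~q) & q), v
12. ~(<>p & (p & q)), v
13. <>p, v
14. ~(p | ~q), v
15. ~p, v
Accessibility: uRv
Branch closes: p and ~p both at v.
All branches of the negation close; one closing branch shown above.

Valid in K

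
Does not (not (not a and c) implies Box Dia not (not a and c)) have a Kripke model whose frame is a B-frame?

1. not (not (not a and c) implies Box Dia not (not a and c)), 0
2. not (not a and c), 0
3. not Box Dia not (not a and c), 0
4. not c, 0
5. not Dia not (not a and c), 1
6. not a and c, 0
7. not a, 0
8. c, 0
Accessibility: 0R0, 0R1, 1R0, 1R1
Branch closes: c and not c both at 0.
(One branch shown.) All branches close.

Unsatisfiable (every branch closes)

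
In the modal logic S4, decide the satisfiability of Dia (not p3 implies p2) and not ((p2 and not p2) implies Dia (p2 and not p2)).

Unsatisfiable (every branch closes)

1. Dia (not p3 implies p2) and not ((p2 and not p2) implies Dia (p2 and not p2)), 0
2. Dia (not p3 implies p2), 0   [and-rule on 1]
3. not ((p2 and not p2) implies Dia (p2 and not p2)), 0   [and-rule on 1]
4. p2 and not p2, 0   [neg-implies-rule on 3]
5. not Dia (p2 and not p2), 0   [neg-implies-rule on 3]
6. p2, 0   [and-rule on 4]
7. not p2, 0   [and-rule on 4]
Accessibility: 0R0
Branch closes: p2 and not p2 both at 0.
Every branch closes; the branch above is one of them.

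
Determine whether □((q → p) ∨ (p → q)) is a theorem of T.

Tableau for the negation ¬□((q → p) ∨ (p → q)):
1. ¬□((q → p) ∨ (p → q)), 0
2. ¬((q → p) ∨ (p → q)), 1   [¬□-rule on 1: fresh world 1, 0R1]
3. ¬(q → p), 1   [¬∨-rule on 2]
4. ¬(p → q), 1   [¬∨-rule on 2]
5. q, 1   [¬→-rule on 3]
6. ¬p, 1   [¬→-rule on 3]
7. p, 1   [¬→-rule on 4]
8. ¬q, 1   [¬→-rule on 4]
Accessibility: 0R0, 0R1, 1R1
Branch closes: p and ¬p both at 1.
Every branch of the negation's tableau closes; the branch above is one of them.

Valid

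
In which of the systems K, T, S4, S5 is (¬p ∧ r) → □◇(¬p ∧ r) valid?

S4-tableau for the negation ¬((¬p ∧ r) → □◇(¬p ∧ r)):
1. ¬((¬p ∧ r) → □◇(¬p ∧ r)), w0
2. ¬p ∧ r, w0
3. ¬□◇(¬p ∧ r), w0
4. ¬p, w0
5. r, w0
6. ¬◇(¬p ∧ r), w1
7. ¬(¬p ∧ r), w1
8. ¬r, w1
Accessibility: w0Rw0, w0Rw1, w1Rw1
Complete open branch: countermodel on an S4-frame, so not valid in S4, nor in K, T (the same frame is also a K-frame and a T-frame).
S5-tableau for the negation ¬((¬p ∧ r) → □◇(¬p ∧ r)):
1. ¬((¬p ∧ r) → □◇(¬p ∧ r)), w0
2. ¬p ∧ r, w0
3. ¬□◇(¬p ∧ r), w0
4. ¬p, w0
5. r, w0
6. ¬◇(¬p ∧ r), w1
7. ¬(¬p ∧ r), w0
8. ¬(¬p ∧ r), w1
9. ¬r, w0
Accessibility: w0Rw0, w0Rw1, w1Rw0, w1Rw1
Branch closes: r and ¬r both at w0.
Every branch closes (one shown): valid in S5.

S5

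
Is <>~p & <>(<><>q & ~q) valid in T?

Tableau for the negation ~(<>~p & <>(<><>q & ~q)):
1. ~(<>~p & <>(<><>q & ~q)), 0
2. ~<>(<><>q & ~q), 0   [~&-rule on 1 (branches; this branch)]
3. ~(<><>q & ~q), 0   [~<>-rule on 2 via 0R0]
4. q, 0   [~&-rule on 3 (branches; this branch)]
Accessibility: 0R0
The negation has an open branch (countermodel exists).

No, not valid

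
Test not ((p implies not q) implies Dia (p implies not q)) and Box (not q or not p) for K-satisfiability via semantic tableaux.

Yes, satisfiable

1. not ((p implies not q) implies Dia (p implies not q)) and Box (not q or not p), u
2. not ((p implies not q) implies Dia (p implies not q)), u
3. Box (not q or not p), u
4. p implies not q, u
5. not Dia (p implies not q), u
6. not q, u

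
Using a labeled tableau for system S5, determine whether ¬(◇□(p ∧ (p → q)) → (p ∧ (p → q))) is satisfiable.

1. ¬(◇□(p ∧ (p → q)) → (p ∧ (p → q))), u
2. ◇□(p ∧ (p → q)), u
3. ¬(p ∧ (p → q)), u
4. ¬(p → q), u
5. p, u
6. ¬q, u
7. □(p ∧ (p → q)), v
8. p ∧ (p → q), u
9. p → q, u
10. p ∧ (p → q), v
11. p, v
12. p → q, v
13. q, u
Accessibility: uRu, uRv, vRu, vRv
Branch closes: q and ¬q both at u.
All branches of the tableau close; one closing branch shown above.

Unsatisfiable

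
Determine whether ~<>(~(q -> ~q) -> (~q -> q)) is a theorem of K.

Tableau for the negation <>(~(q -> ~q) -> (~q -> q)):
1. <>(~(q -> ~q) -> (~q -> q)), 0
2. ~(q -> ~q) -> (~q -> q), 1   [<>-rule on 1: fresh world 1, 0R1]
3. ~q -> q, 1   [->-rule on 2 (branches; this branch)]
4. q, 1   [->-rule on 3 (branches; this branch)]
Accessibility: 0R1
The negation has an open branch (countermodel exists).

Not valid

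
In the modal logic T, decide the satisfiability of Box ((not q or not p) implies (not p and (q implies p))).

Yes, satisfiable

1. Box ((not q or not p) implies (not p and (q implies p))), 0
2. (not q or not p) implies (not p and (q implies p)), 0
3. not p and (q implies p), 0
4. not p, 0
5. q implies p, 0
6. not q, 0
Accessibility: 0R0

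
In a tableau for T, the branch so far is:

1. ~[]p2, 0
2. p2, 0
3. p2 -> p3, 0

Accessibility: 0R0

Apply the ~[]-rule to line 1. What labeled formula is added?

a fresh world 1 with 0R1, and ~p2 at 1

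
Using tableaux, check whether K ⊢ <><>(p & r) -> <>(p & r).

No, not valid

Tableau for the negation ~(<><>(p & r) -> <>(p & r)):
1. ~(<><>(p & r) -> <>(p & r)), w0
2. <><>(p & r), w0
3. ~<>(p & r), w0
4. <>(p & r), w1
5. ~(p & r), w1
6. ~r, w1
7. p & r, w2
8. p, w2
9. r, w2
Accessibility: w0Rw1, w1Rw2
The negation has an open branch (countermodel exists).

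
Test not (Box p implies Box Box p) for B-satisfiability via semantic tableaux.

1. not (Box p implies Box Box p), u
2. Box p, u
3. not Box Box p, u
4. p, u
5. not Box p, v
6. p, v
7. not p, w
Accessibility: uRu, uRv, vRu, vRv, vRw, wRv, wRw

Satisfiable (open branch found)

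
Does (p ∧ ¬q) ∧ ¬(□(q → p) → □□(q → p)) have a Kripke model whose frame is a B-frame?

Satisfiable

1. (p ∧ ¬q) ∧ ¬(□(q → p) → □□(q → p)), w0
2. p ∧ ¬q, w0   [∧-rule on 1]
3. ¬(□(q → p) → □□(q → p)), w0   [∧-rule on 1]
4. p, w0   [∧-rule on 2]
5. ¬q, w0   [∧-rule on 2]
6. □(q → p), w0   [¬→-rule on 3]
7. ¬□□(q → p), w0   [¬→-rule on 3]
8. q → p, w0   [□-rule on 6 via w0Rw0]
9. ¬□(q → p), w1   [¬□-rule on 7: fresh world w1, w0Rw1]
10. q → p, w1   [□-rule on 6 via w0Rw1]
11. p, w1   [→-rule on 10 (branches; this branch)]
12. ¬(q → p), w2   [¬□-rule on 9: fresh world w2, w1Rw2]
13. q, w2   [¬→-rule on 12]
14. ¬p, w2   [¬→-rule on 12]
Accessibility: w0Rw0, w0Rw1, w1Rw0, w1Rw1, w1Rw2, w2Rw1, w2Rw2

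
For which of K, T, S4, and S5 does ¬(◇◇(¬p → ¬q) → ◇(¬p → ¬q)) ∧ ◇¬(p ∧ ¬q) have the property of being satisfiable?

K, T

T-tableau for the formula:
1. ¬(◇◇(¬p → ¬q) → ◇(¬p → ¬q)) ∧ ◇¬(p ∧ ¬q), u
2. ¬(◇◇(¬p → ¬q) → ◇(¬p → ¬q)), u
3. ◇¬(p ∧ ¬q), u
4. ◇◇(¬p → ¬q), u
5. ¬◇(¬p → ¬q), u
6. ¬(¬p → ¬q), u
7. ¬p, u
8. q, u
9. ¬(p ∧ ¬q), v
10. ¬(¬p → ¬q), v
11. ¬p, v
12. q, v
13. ◇(¬p → ¬q), w
14. ¬(¬p → ¬q), w
15. ¬p, w
16. q, w
17. ¬p → ¬q, x
18. ¬q, x
Accessibility: uRu, uRv, uRw, vRv, wRw, wRx, xRx
Complete open branch: satisfiable in T, hence also in K (this T-model is also a K-model).
S4-tableau for the formula:
1. ¬(◇◇(¬p → ¬q) → ◇(¬p → ¬q)) ∧ ◇¬(p ∧ ¬q), u
2. ¬(◇◇(¬p → ¬q) → ◇(¬p → ¬q)), u
3. ◇¬(p ∧ ¬q), u
4. ◇◇(¬p → ¬q), u
5. ¬◇(¬p → ¬q), u
6. ¬(¬p → ¬q), u
7. ¬p, u
8. q, u
9. ¬(p ∧ ¬q), v
10. ¬(¬p → ¬q), v
11. ¬p, v
12. q, v
13. ◇(¬p → ¬q), w
14. ¬(¬p → ¬q), w
15. ¬p, w
16. q, w
17. ¬p → ¬q, x
18. ¬(¬p → ¬q), x
19. ¬p, x
20. q, x
21. ¬q, x
Accessibility: uRu, uRv, uRw, uRx, vRv, wRw, wRx, xRx
Branch closes: q and ¬q both at x.
Every branch closes (one shown): unsatisfiable in S4, hence also in S5 (every S5-frame is an S4-frame).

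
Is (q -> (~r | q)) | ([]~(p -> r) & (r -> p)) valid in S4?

Tableau for the negation ~((q -> (~r | q)) | ([]~(p -> r) & (r -> p))):
1. ~((q -> (~r | q)) | ([]~(p -> r) & (r -> p))), 0
2. ~(q -> (~r | q)), 0
3. ~([]~(p -> r) & (r -> p)), 0
4. q, 0
5. ~(~r | q), 0
6. r, 0
7. ~q, 0
Accessibility: 0R0
Branch closes: q and ~q both at 0.
Every branch of the negation's tableau closes; the branch above is one of them.

Valid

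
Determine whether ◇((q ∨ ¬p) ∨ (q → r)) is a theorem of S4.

Valid in S4

Tableau for the negation ¬◇((q ∨ ¬p) ∨ (q → r)):
1. ¬◇((q ∨ ¬p) ∨ (q → r)), 0
2. ¬((q ∨ ¬p) ∨ (q → r)), 0
3. ¬(q ∨ ¬p), 0
4. ¬(q → r), 0
5. ¬q, 0
6. p, 0
7. q, 0
8. ¬r, 0
Accessibility: 0R0
Branch closes: q and ¬q both at 0.
All branches of the negation close; one closing branch shown above.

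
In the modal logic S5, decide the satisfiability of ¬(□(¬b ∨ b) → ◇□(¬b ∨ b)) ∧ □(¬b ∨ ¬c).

1. ¬(□(¬b ∨ b) → ◇□(¬b ∨ b)) ∧ □(¬b ∨ ¬c), u
2. ¬(□(¬b ∨ b) → ◇□(¬b ∨ b)), u
3. □(¬b ∨ ¬c), u
4. □(¬b ∨ b), u
5. ¬◇□(¬b ∨ b), u
6. ¬b ∨ ¬c, u
7. ¬b ∨ b, u
8. ¬□(¬b ∨ b), u
9. ¬c, u
10. b, u
11. ¬(¬b ∨ b), v
12. b, v
13. ¬b, v
Accessibility: uRu, uRv, vRu, vRv
Branch closes: b and ¬b both at v.
(One branch shown.) All branches close.

Unsatisfiable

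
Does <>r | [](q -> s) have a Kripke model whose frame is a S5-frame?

Yes, satisfiable

1. <>r | [](q -> s), u
2. [](q -> s), u
3. q -> s, u
4. s, u
Accessibility: uRu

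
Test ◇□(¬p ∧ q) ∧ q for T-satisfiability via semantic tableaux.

Satisfiable (open branch found)

1. ◇□(¬p ∧ q) ∧ q, u
2. ◇□(¬p ∧ q), u
3. q, u
4. □(¬p ∧ q), v
5. ¬p ∧ q, v
6. ¬p, v
7. q, v
Accessibility: uRu, uRv, vRv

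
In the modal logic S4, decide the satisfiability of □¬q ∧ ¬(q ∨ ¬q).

1. □¬q ∧ ¬(q ∨ ¬q), 0
2. □¬q, 0   [∧-rule on 1]
3. ¬(q ∨ ¬q), 0   [∧-rule on 1]
4. ¬q, 0   [¬∨-rule on 3]
5. q, 0   [¬∨-rule on 3]
Accessibility: 0R0
Branch closes: q and ¬q both at 0.
All branches of the tableau close; one closing branch shown above.

Unsatisfiable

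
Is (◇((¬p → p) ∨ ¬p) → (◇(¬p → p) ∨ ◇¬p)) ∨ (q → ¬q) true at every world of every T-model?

Tableau for the negation ¬((◇((¬p → p) ∨ ¬p) → (◇(¬p → p) ∨ ◇¬p)) ∨ (q → ¬q)):
1. ¬((◇((¬p → p) ∨ ¬p) → (◇(¬p → p) ∨ ◇¬p)) ∨ (q → ¬q)), u
2. ¬(◇((¬p → p) ∨ ¬p) → (◇(¬p → p) ∨ ◇¬p)), u   [¬∨-rule on 1]
3. ¬(q → ¬q), u   [¬∨-rule on 1]
4. ◇((¬p → p) ∨ ¬p), u   [¬→-rule on 2]
5. ¬(◇(¬p → p) ∨ ◇¬p), u   [¬→-rule on 2]
6. q, u   [¬→-rule on 3]
7. ¬◇(¬p → p), u   [¬∨-rule on 5]
8. ¬◇¬p, u   [¬∨-rule on 5]
9. ¬(¬p → p), u   [¬◇-rule on 7 via uRu]
10. ¬p, u   [¬→-rule on 9]
11. p, u   [¬◇-rule on 8 via uRu]
Accessibility: uRu
Branch closes: p and ¬p both at u.
All branches of the negation close; one closing branch shown above.

Valid in T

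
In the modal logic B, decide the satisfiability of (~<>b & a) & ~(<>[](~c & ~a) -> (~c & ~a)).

1. (~<>b & a) & ~(<>[](~c & ~a) -> (~c & ~a)), 0
2. ~<>b & a, 0   [&-rule on 1]
3. ~(<>[](~c & ~a) -> (~c & ~a)), 0   [&-rule on 1]
4. ~<>b, 0   [&-rule on 2]
5. a, 0   [&-rule on 2]
6. <>[](~c & ~a), 0   [~->-rule on 3]
7. ~(~c & ~a), 0   [~->-rule on 3]
8. ~b, 0   [~<>-rule on 4 via 0R0]
9. [](~c & ~a), 1   [<>-rule on 6: fresh world 1, 0R1]
10. ~b, 1   [~<>-rule on 4 via 0R1]
11. ~c & ~a, 0   [[]-rule on 9 via 1R0]
12. ~c, 0   [&-rule on 11]
13. ~a, 0   [&-rule on 11]
Accessibility: 0R0, 0R1, 1R0, 1R1
Branch closes: a and ~a both at 0.
Every branch closes; the branch above is one of them.

Unsatisfiable (every branch closes)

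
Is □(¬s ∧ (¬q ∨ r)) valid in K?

Invalid (countermodel exists)

Tableau for the negation ¬□(¬s ∧ (¬q ∨ r)):
1. ¬□(¬s ∧ (¬q ∨ r)), u
2. ¬(¬s ∧ (¬q ∨ r)), v
3. ¬(¬q ∨ r), v
4. q, v
5. ¬r, v
Accessibility: uRv
The negation has an open branch (countermodel exists).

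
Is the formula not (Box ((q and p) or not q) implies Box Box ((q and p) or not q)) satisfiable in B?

1. not (Box ((q and p) or not q) implies Box Box ((q and p) or not q)), 0
2. Box ((q and p) or not q), 0
3. not Box Box ((q and p) or not q), 0
4. (q and p) or not q, 0
5. not q, 0
6. not Box ((q and p) or not q), 1
7. (q and p) or not q, 1
8. not q, 1
9. not ((q and p) or not q), 2
10. not (q and p), 2
11. q, 2
12. not p, 2
Accessibility: 0R0, 0R1, 1R0, 1R1, 1R2, 2R1, 2R2

Yes, satisfiable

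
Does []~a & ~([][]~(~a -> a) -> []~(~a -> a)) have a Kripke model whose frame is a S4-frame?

1. []~a & ~([][]~(~a -> a) -> []~(~a -> a)), u
2. []~a, u
3. ~([][]~(~a -> a) -> []~(~a -> a)), u
4. [][]~(~a -> a), u
5. ~[]~(~a -> a), u
6. ~a, u
7. []~(~a -> a), u
8. ~(~a -> a), u
9. ~a -> a, v
10. ~a, v
11. []~(~a -> a), v
12. ~(~a -> a), v
13. a, v
Accessibility: uRu, uRv, vRv
Branch closes: a and ~a both at v.
Every branch closes; the branch above is one of them.

No, unsatisfiable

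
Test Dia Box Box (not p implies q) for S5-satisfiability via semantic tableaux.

1. Dia Box Box (not p implies q), 0
2. Box Box (not p implies q), 1
3. Box (not p implies q), 0
4. Box (not p implies q), 1
5. not p implies q, 0
6. not p implies q, 1
7. q, 0
8. q, 1
Accessibility: 0R0, 0R1, 1R0, 1R1

Satisfiable (open branch found)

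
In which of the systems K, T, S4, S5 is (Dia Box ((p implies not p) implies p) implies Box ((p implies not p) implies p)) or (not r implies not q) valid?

S5-tableau for the negation not ((Dia Box ((p implies not p) implies p) implies Box ((p implies not p) implies p)) or (not r implies not q)):
1. not ((Dia Box ((p implies not p) implies p) implies Box ((p implies not p) implies p)) or (not r implies not q)), u
2. not (Dia Box ((p implies not p) implies p) implies Box ((p implies not p) implies p)), u
3. not (not r implies not q), u
4. Dia Box ((p implies not p) implies p), u
5. not Box ((p implies not p) implies p), u
6. not r, u
7. q, u
8. Box ((p implies not p) implies p), v
9. (p implies not p) implies p, u
10. (p implies not p) implies p, v
11. not (p implies not p), u
12. p, u
13. not (p implies not p), v
14. p, v
15. not ((p implies not p) implies p), w
16. p implies not p, w
17. not p, w
18. (p implies not p) implies p, w
19. not (p implies not p), w
20. p, w
Accessibility: uRu, uRv, uRw, vRu, vRv, vRw, wRu, wRv, wRw
Branch closes: p and not p both at w.
Every branch closes (one shown): valid in S5.
S4-tableau for the negation not ((Dia Box ((p implies not p) implies p) implies Box ((p implies not p) implies p)) or (not r implies not q)):
1. not ((Dia Box ((p implies not p) implies p) implies Box ((p implies not p) implies p)) or (not r implies not q)), u
2. not (Dia Box ((p implies not p) implies p) implies Box ((p implies not p) implies p)), u
3. not (not r implies not q), u
4. Dia Box ((p implies not p) implies p), u
5. not Box ((p implies not p) implies p), u
6. not r, u
7. q, u
8. Box ((p implies not p) implies p), v
9. (p implies not p) implies p, v
10. p, v
11. not ((p implies not p) implies p), w
12. p implies not p, w
13. not p, w
Accessibility: uRu, uRv, uRw, vRv, wRw
Complete open branch: countermodel on an S4-frame, so not valid in S4, nor in K, T (the same frame is also a K-frame and a T-frame).

S5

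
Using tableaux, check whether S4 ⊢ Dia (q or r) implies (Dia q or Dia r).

Tableau for the negation not (Dia (q or r) implies (Dia q or Dia r)):
1. not (Dia (q or r) implies (Dia q or Dia r)), 0
2. Dia (q or r), 0
3. not (Dia q or Dia r), 0
4. not Dia q, 0
5. not Dia r, 0
6. not q, 0
7. not r, 0
8. q or r, 1
9. not q, 1
10. not r, 1
11. r, 1
Accessibility: 0R0, 0R1, 1R1
Branch closes: r and not r both at 1.
Every branch of the negation's tableau closes; the branch above is one of them.

Valid in S4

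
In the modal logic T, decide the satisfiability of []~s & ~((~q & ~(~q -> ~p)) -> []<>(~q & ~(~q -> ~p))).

Satisfiable

1. []~s & ~((~q & ~(~q -> ~p)) -> []<>(~q & ~(~q -> ~p))), 0
2. []~s, 0   [&-rule on 1]
3. ~((~q & ~(~q -> ~p)) -> []<>(~q & ~(~q -> ~p))), 0   [&-rule on 1]
4. ~q & ~(~q -> ~p), 0   [~->-rule on 3]
5. ~[]<>(~q & ~(~q -> ~p)), 0   [~->-rule on 3]
6. ~q, 0   [&-rule on 4]
7. ~(~q -> ~p), 0   [&-rule on 4]
8. p, 0   [~->-rule on 7]
9. ~s, 0   [[]-rule on 2 via 0R0]
10. ~<>(~q & ~(~q -> ~p)), 1   [~[]-rule on 5: fresh world 1, 0R1]
11. ~s, 1   [[]-rule on 2 via 0R1]
12. ~(~q & ~(~q -> ~p)), 1   [~<>-rule on 10 via 1R1]
13. ~q -> ~p, 1   [~&-rule on 12 (branches; this branch)]
14. ~p, 1   [->-rule on 13 (branches; this branch)]
Accessibility: 0R0, 0R1, 1R1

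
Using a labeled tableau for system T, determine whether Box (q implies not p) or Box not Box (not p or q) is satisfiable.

Satisfiable

1. Box (q implies not p) or Box not Box (not p or q), 0
2. Box not Box (not p or q), 0
3. not Box (not p or q), 0
4. not (not p or q), 1
5. p, 1
6. not q, 1
7. not Box (not p or q), 1
8. not (not p or q), 2
9. p, 2
10. not q, 2
Accessibility: 0R0, 0R1, 1R1, 1R2, 2R2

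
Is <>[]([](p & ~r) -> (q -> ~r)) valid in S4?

Valid in S4

Tableau for the negation ~<>[]([](p & ~r) -> (q -> ~r)):
1. ~<>[]([](p & ~r) -> (q -> ~r)), u
2. ~[]([](p & ~r) -> (q -> ~r)), u   [~<>-rule on 1 via uRu]
3. ~([](p & ~r) -> (q -> ~r)), v   [~[]-rule on 2: fresh world v, uRv]
4. [](p & ~r), v   [~->-rule on 3]
5. ~(q -> ~r), v   [~->-rule on 3]
6. q, v   [~->-rule on 5]
7. r, v   [~->-rule on 5]
8. ~[]([](p & ~r) -> (q -> ~r)), v   [~<>-rule on 1 via uRv]
9. p & ~r, v   [[]-rule on 4 via vRv]
10. p, v   [&-rule on 9]
11. ~r, v   [&-rule on 9]
Accessibility: uRu, uRv, vRv
Branch closes: r and ~r both at v.
All branches of the negation close; one closing branch shown above.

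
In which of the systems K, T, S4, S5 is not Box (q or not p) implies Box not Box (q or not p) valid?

S5

S5-tableau for the negation not (not Box (q or not p) implies Box not Box (q or not p)):
1. not (not Box (q or not p) implies Box not Box (q or not p)), w0
2. not Box (q or not p), w0
3. not Box not Box (q or not p), w0
4. not (q or not p), w1
5. not q, w1
6. p, w1
7. Box (q or not p), w2
8. q or not p, w0
9. q or not p, w1
10. q or not p, w2
11. not p, w0
12. not p, w1
Accessibility: w0Rw0, w0Rw1, w0Rw2, w1Rw0, w1Rw1, w1Rw2, w2Rw0, w2Rw1, w2Rw2
Branch closes: p and not p both at w1.
Every branch closes (one shown): valid in S5.
S4-tableau for the negation not (not Box (q or not p) implies Box not Box (q or not p)):
1. not (not Box (q or not p) implies Box not Box (q or not p)), w0
2. not Box (q or not p), w0
3. not Box not Box (q or not p), w0
4. not (q or not p), w1
5. not q, w1
6. p, w1
7. Box (q or not p), w2
8. q or not p, w2
9. not p, w2
Accessibility: w0Rw0, w0Rw1, w0Rw2, w1Rw1, w2Rw2
Complete open branch: countermodel on an S4-frame, so not valid in S4, nor in K, T (the same frame is also a K-frame and a T-frame).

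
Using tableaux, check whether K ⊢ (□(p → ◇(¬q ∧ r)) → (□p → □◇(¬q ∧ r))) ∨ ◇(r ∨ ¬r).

Tableau for the negation ¬((□(p → ◇(¬q ∧ r)) → (□p → □◇(¬q ∧ r))) ∨ ◇(r ∨ ¬r)):
1. ¬((□(p → ◇(¬q ∧ r)) → (□p → □◇(¬q ∧ r))) ∨ ◇(r ∨ ¬r)), u
2. ¬(□(p → ◇(¬q ∧ r)) → (□p → □◇(¬q ∧ r))), u   [¬∨-rule on 1]
3. ¬◇(r ∨ ¬r), u   [¬∨-rule on 1]
4. □(p → ◇(¬q ∧ r)), u   [¬→-rule on 2]
5. ¬(□p → □◇(¬q ∧ r)), u   [¬→-rule on 2]
6. □p, u   [¬→-rule on 5]
7. ¬□◇(¬q ∧ r), u   [¬→-rule on 5]
8. ¬◇(¬q ∧ r), v   [¬□-rule on 7: fresh world v, uRv]
9. ¬(r ∨ ¬r), v   [¬◇-rule on 3 via uRv]
10. ¬r, v   [¬∨-rule on 9]
11. r, v   [¬∨-rule on 9]
Accessibility: uRv
Branch closes: r and ¬r both at v.
All branches of the negation close; one closing branch shown above.

Valid in K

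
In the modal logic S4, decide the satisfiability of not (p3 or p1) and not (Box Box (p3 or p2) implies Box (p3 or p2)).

No, unsatisfiable

1. not (p3 or p1) and not (Box Box (p3 or p2) implies Box (p3 or p2)), w0
2. not (p3 or p1), w0
3. not (Box Box (p3 or p2) implies Box (p3 or p2)), w0
4. not p3, w0
5. not p1, w0
6. Box Box (p3 or p2), w0
7. not Box (p3 or p2), w0
8. Box (p3 or p2), w0
9. p3 or p2, w0
10. p2, w0
11. not (p3 or p2), w1
12. not p3, w1
13. not p2, w1
14. Box (p3 or p2), w1
15. p3 or p2, w1
16. p2, w1
Accessibility: w0Rw0, w0Rw1, w1Rw1
Branch closes: p2 and not p2 both at w1.
Every branch closes; the branch above is one of them.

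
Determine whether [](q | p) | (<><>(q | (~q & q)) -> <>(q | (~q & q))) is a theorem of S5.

Valid

Tableau for the negation ~([](q | p) | (<><>(q | (~q & q)) -> <>(q | (~q & q)))):
1. ~([](q | p) | (<><>(q | (~q & q)) -> <>(q | (~q & q)))), u
2. ~[](q | p), u
3. ~(<><>(q | (~q & q)) -> <>(q | (~q & q))), u
4. <><>(q | (~q & q)), u
5. ~<>(q | (~q & q)), u
6. ~(q | (~q & q)), u
7. ~q, u
8. ~(~q & q), u
9. ~(q | p), v
10. ~q, v
11. ~p, v
12. ~(q | (~q & q)), v
13. ~(~q & q), v
14. <>(q | (~q & q)), w
15. ~(q | (~q & q)), w
16. ~q, w
17. ~(~q & q), w
18. q | (~q & q), x
19. ~(q | (~q & q)), x
20. ~q, x
21. ~(~q & q), x
22. ~q & q, x
23. q, x
Accessibility: uRu, uRv, uRw, uRx, vRu, vRv, vRw, vRx, wRu, wRv, wRw, wRx, xRu, xRv, xRw, xRx
Branch closes: q and ~q both at x.
Every branch of the negation's tableau closes; the branch above is one of them.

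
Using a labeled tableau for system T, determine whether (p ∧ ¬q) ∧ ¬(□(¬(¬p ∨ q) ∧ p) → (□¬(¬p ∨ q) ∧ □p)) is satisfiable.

Unsatisfiable

1. (p ∧ ¬q) ∧ ¬(□(¬(¬p ∨ q) ∧ p) → (□¬(¬p ∨ q) ∧ □p)), 0
2. p ∧ ¬q, 0   [∧-rule on 1]
3. ¬(□(¬(¬p ∨ q) ∧ p) → (□¬(¬p ∨ q) ∧ □p)), 0   [∧-rule on 1]
4. p, 0   [∧-rule on 2]
5. ¬q, 0   [∧-rule on 2]
6. □(¬(¬p ∨ q) ∧ p), 0   [¬→-rule on 3]
7. ¬(□¬(¬p ∨ q) ∧ □p), 0   [¬→-rule on 3]
8. ¬(¬p ∨ q) ∧ p, 0   [□-rule on 6 via 0R0]
9. ¬(¬p ∨ q), 0   [∧-rule on 8]
10. ¬□¬(¬p ∨ q), 0   [¬∧-rule on 7 (branches; this branch)]
11. ¬p ∨ q, 1   [¬□-rule on 10: fresh world 1, 0R1]
12. ¬(¬p ∨ q) ∧ p, 1   [□-rule on 6 via 0R1]
13. ¬(¬p ∨ q), 1   [∧-rule on 12]
14. p, 1   [∧-rule on 12]
15. ¬q, 1   [¬∨-rule on 13]
16. q, 1   [∨-rule on 11 (branches; this branch)]
Accessibility: 0R0, 0R1, 1R1
Branch closes: q and ¬q both at 1.
Every branch closes; the branch above is one of them.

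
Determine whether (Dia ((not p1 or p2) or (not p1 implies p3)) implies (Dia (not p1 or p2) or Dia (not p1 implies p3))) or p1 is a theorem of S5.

Tableau for the negation not ((Dia ((not p1 or p2) or (not p1 implies p3)) implies (Dia (not p1 or p2) or Dia (not p1 implies p3))) or p1):
1. not ((Dia ((not p1 or p2) or (not p1 implies p3)) implies (Dia (not p1 or p2) or Dia (not p1 implies p3))) or p1), 0
2. not (Dia ((not p1 or p2) or (not p1 implies p3)) implies (Dia (not p1 or p2) or Dia (not p1 implies p3))), 0
3. not p1, 0
4. Dia ((not p1 or p2) or (not p1 implies p3)), 0
5. not (Dia (not p1 or p2) or Dia (not p1 implies p3)), 0
6. not Dia (not p1 or p2), 0
7. not Dia (not p1 implies p3), 0
8. not (not p1 or p2), 0
9. p1, 0
10. not p2, 0
Accessibility: 0R0
Branch closes: p1 and not p1 both at 0.
All branches of the negation close; one closing branch shown above.

Valid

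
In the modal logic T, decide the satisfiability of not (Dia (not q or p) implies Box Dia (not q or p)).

Satisfiable

1. not (Dia (not q or p) implies Box Dia (not q or p)), u
2. Dia (not q or p), u
3. not Box Dia (not q or p), u
4. not q or p, v
5. p, v
6. not Dia (not q or p), w
7. not (not q or p), w
8. q, w
9. not p, w
Accessibility: uRu, uRv, uRw, vRv, wRw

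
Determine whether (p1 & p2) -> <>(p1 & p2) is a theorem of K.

Invalid (countermodel exists)

Tableau for the negation ~((p1 & p2) -> <>(p1 & p2)):
1. ~((p1 & p2) -> <>(p1 & p2)), 0
2. p1 & p2, 0   [~->-rule on 1]
3. ~<>(p1 & p2), 0   [~->-rule on 1]
4. p1, 0   [&-rule on 2]
5. p2, 0   [&-rule on 2]
The negation has an open branch (countermodel exists).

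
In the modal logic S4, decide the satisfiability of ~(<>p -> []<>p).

Satisfiable

1. ~(<>p -> []<>p), 0
2. <>p, 0
3. ~[]<>p, 0
4. p, 1
5. ~<>p, 2
6. ~p, 2
Accessibility: 0R0, 0R1, 0R2, 1R1, 2R2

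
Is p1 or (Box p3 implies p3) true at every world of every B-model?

Yes, valid

Tableau for the negation not (p1 or (Box p3 implies p3)):
1. not (p1 or (Box p3 implies p3)), 0
2. not p1, 0
3. not (Box p3 implies p3), 0
4. Box p3, 0
5. not p3, 0
6. p3, 0
Accessibility: 0R0
Branch closes: p3 and not p3 both at 0.
Every branch of the negation's tableau closes; the branch above is one of them.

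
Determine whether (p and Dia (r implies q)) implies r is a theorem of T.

Tableau for the negation not ((p and Dia (r implies q)) implies r):
1. not ((p and Dia (r implies q)) implies r), u
2. p and Dia (r implies q), u   [neg-implies-rule on 1]
3. not r, u   [neg-implies-rule on 1]
4. p, u   [and-rule on 2]
5. Dia (r implies q), u   [and-rule on 2]
6. r implies q, v   [Dia-rule on 5: fresh world v, uRv]
7. q, v   [implies-rule on 6 (branches; this branch)]
Accessibility: uRu, uRv, vRv
The negation has an open branch (countermodel exists).

No, not valid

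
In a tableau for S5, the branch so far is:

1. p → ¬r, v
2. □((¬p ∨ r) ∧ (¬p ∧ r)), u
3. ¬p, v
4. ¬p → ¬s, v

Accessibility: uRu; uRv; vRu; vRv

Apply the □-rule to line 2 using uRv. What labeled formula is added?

(¬p ∨ r) ∧ (¬p ∧ r), v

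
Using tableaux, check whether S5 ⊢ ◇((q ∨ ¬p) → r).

Invalid (countermodel exists)

Tableau for the negation ¬◇((q ∨ ¬p) → r):
1. ¬◇((q ∨ ¬p) → r), w0
2. ¬((q ∨ ¬p) → r), w0   [¬◇-rule on 1 via w0Rw0]
3. q ∨ ¬p, w0   [¬→-rule on 2]
4. ¬r, w0   [¬→-rule on 2]
5. ¬p, w0   [∨-rule on 3 (branches; this branch)]
Accessibility: w0Rw0
The negation has an open branch (countermodel exists).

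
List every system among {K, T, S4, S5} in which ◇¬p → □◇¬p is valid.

S5

S4-tableau for the negation ¬(◇¬p → □◇¬p):
1. ¬(◇¬p → □◇¬p), u
2. ◇¬p, u   [¬→-rule on 1]
3. ¬□◇¬p, u   [¬→-rule on 1]
4. ¬p, v   [◇-rule on 2: fresh world v, uRv]
5. ¬◇¬p, w   [¬□-rule on 3: fresh world w, uRw]
6. p, w   [¬◇-rule on 5 via wRw]
Accessibility: uRu, uRv, uRw, vRv, wRw
Complete open branch: countermodel on an S4-frame, so not valid in S4, nor in K, T (the same frame is also a K-frame and a T-frame).
S5-tableau for the negation ¬(◇¬p → □◇¬p):
1. ¬(◇¬p → □◇¬p), u
2. ◇¬p, u   [¬→-rule on 1]
3. ¬□◇¬p, u   [¬→-rule on 1]
4. ¬p, v   [◇-rule on 2: fresh world v, uRv]
5. ¬◇¬p, w   [¬□-rule on 3: fresh world w, uRw]
6. p, u   [¬◇-rule on 5 via wRu]
7. p, v   [¬◇-rule on 5 via wRv]
Accessibility: uRu, uRv, uRw, vRu, vRv, vRw, wRu, wRv, wRw
Branch closes: p and ¬p both at v.
Every branch closes (one shown): valid in S5.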